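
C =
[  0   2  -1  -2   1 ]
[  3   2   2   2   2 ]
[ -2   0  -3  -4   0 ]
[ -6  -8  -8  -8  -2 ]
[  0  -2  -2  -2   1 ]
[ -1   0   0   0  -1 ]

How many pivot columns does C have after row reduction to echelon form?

3

Row reduce to echelon form.
Swap R1 ↔ R2
R3 ← R3 + (2/3)·R1: [0, 4/3, -5/3, -8/3, 4/3]
R4 ← R4 + (2)·R1: [0, -4, -4, -4, 2]
R6 ← R6 + (1/3)·R1: [0, 2/3, 2/3, 2/3, -1/3]
R3 ← R3 − (2/3)·R2: [0, 0, -1, -4/3, 2/3]
R4 ← R4 + (2)·R2: [0, 0, -6, -8, 4]
R5 ← R5 + R2: [0, 0, -3, -4, 2]
R6 ← R6 − (1/3)·R2: [0, 0, 1, 4/3, -2/3]
R4 ← R4 − (6)·R3: [0, 0, 0, 0, 0]
R5 ← R5 − (3)·R3: [0, 0, 0, 0, 0]
R6 ← R6 + R3: [0, 0, 0, 0, 0]
Echelon form has 3 nonzero rows, so rank(C) = 3.
Each nonzero row contributes one pivot column: 3 pivot columns.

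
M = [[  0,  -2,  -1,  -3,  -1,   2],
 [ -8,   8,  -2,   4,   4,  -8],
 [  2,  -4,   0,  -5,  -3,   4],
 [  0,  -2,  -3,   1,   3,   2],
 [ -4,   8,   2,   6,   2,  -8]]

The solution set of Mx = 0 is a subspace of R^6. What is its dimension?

Row reduce to echelon form.
Swap R1 ↔ R2
R3 ← R3 + (1/4)·R1: [0, -2, -1/2, -4, -2, 2]
R5 ← R5 − (1/2)·R1: [0, 4, 3, 4, 0, -4]
R3 ← R3 − R2: [0, 0, 1/2, -1, -1, 0]
R4 ← R4 − R2: [0, 0, -2, 4, 4, 0]
R5 ← R5 + (2)·R2: [0, 0, 1, -2, -2, 0]
R4 ← R4 + (4)·R3: [0, 0, 0, 0, 0, 0]
R5 ← R5 − (2)·R3: [0, 0, 0, 0, 0, 0]
3 nonzero rows, so rank(M) = 3.
M has 6 columns; by rank–nullity, nullity = 6 − 3 = 3.

3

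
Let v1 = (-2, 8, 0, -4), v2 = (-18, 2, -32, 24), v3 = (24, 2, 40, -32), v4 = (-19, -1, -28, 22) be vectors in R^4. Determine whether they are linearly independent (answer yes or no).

Form the matrix with these vectors as rows and row reduce.
R2 ← R2 − (9)·R1: [0, -70, -32, 60]
R3 ← R3 + (12)·R1: [0, 98, 40, -80]
R4 ← R4 − (19/2)·R1: [0, -77, -28, 60]
R3 ← R3 + (7/5)·R2: [0, 0, -24/5, 4]
R4 ← R4 − (11/10)·R2: [0, 0, 36/5, -6]
R4 ← R4 + (3/2)·R3: [0, 0, 0, 0]
3 nonzero rows, so the 4 vectors span a space of dimension 3.
Since 3 < 4, the vectors are linearly dependent.

no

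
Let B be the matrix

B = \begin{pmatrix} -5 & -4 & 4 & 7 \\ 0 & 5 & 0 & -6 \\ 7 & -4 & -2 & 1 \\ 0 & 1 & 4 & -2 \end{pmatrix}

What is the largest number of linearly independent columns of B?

3

Row reduce to echelon form.
R3 ← R3 + (7/5)·R1: [0, -48/5, 18/5, 54/5]
R3 ← R3 + (48/25)·R2: [0, 0, 18/5, -18/25]
R4 ← R4 − (1/5)·R2: [0, 0, 4, -4/5]
R4 ← R4 − (10/9)·R3: [0, 0, 0, 0]
Echelon form has 3 nonzero rows, so rank(B) = 3.
The rank gives the maximum number of linearly independent columns: 3.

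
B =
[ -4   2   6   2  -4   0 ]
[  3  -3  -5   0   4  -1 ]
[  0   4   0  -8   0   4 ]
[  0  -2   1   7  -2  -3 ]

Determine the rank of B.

Row reduce to echelon form.
R2 ← R2 + (3/4)·R1: [0, -3/2, -1/2, 3/2, 1, -1]
R3 ← R3 + (8/3)·R2: [0, 0, -4/3, -4, 8/3, 4/3]
R4 ← R4 − (4/3)·R2: [0, 0, 5/3, 5, -10/3, -5/3]
R4 ← R4 + (5/4)·R3: [0, 0, 0, 0, 0, 0]
Echelon form has 3 nonzero rows, so rank(B) = 3.

3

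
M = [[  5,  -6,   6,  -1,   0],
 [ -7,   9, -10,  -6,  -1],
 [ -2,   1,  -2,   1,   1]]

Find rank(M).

3

Row reduce to echelon form.
R2 ← R2 + (7/5)·R1: [0, 3/5, -8/5, -37/5, -1]
R3 ← R3 + (2/5)·R1: [0, -7/5, 2/5, 3/5, 1]
R3 ← R3 + (7/3)·R2: [0, 0, -10/3, -50/3, -4/3]
Echelon form has 3 nonzero rows, so rank(M) = 3.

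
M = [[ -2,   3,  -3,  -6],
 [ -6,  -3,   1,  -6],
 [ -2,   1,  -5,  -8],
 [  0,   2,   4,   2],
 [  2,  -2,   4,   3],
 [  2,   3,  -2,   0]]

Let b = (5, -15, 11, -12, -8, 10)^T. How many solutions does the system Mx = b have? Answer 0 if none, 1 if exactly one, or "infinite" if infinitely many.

Row reduce the augmented matrix [M | b].
R2 ← R2 − (3)·R1: [0, -12, 10, 12, -30]
R3 ← R3 − R1: [0, -2, -2, -2, 6]
R5 ← R5 + R1: [0, 1, 1, -3, -3]
R6 ← R6 + R1: [0, 6, -5, -6, 15]
R3 ← R3 − (1/6)·R2: [0, 0, -11/3, -4, 11]
R4 ← R4 + (1/6)·R2: [0, 0, 17/3, 4, -17]
R5 ← R5 + (1/12)·R2: [0, 0, 11/6, -2, -11/2]
R6 ← R6 + (1/2)·R2: [0, 0, 0, 0, 0]
R4 ← R4 + (17/11)·R3: [0, 0, 0, -24/11, 0]
R5 ← R5 + (1/2)·R3: [0, 0, 0, -4, 0]
R5 ← R5 − (11/6)·R4: [0, 0, 0, 0, 0]
The echelon form has 4 nonzero rows, and every pivot lies in the first 4 columns, so rank(M) = rank([M|b]) = 4.
The system is consistent.
rank = 4 = number of unknowns, so the solution is unique.

1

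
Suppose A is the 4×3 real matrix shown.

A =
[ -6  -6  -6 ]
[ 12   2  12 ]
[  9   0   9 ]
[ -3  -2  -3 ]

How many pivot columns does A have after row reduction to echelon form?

Row reduce to echelon form.
R2 ← R2 + (2)·R1: [0, -10, 0]
R3 ← R3 + (3/2)·R1: [0, -9, 0]
R4 ← R4 − (1/2)·R1: [0, 1, 0]
R3 ← R3 − (9/10)·R2: [0, 0, 0]
R4 ← R4 + (1/10)·R2: [0, 0, 0]
Echelon form has 2 nonzero rows, so rank(A) = 2.
Each nonzero row contributes one pivot column: 2 pivot columns.

2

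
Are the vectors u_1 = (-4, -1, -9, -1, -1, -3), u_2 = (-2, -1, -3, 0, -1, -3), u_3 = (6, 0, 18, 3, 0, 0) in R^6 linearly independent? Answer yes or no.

no

Form the matrix with these vectors as rows and row reduce.
R2 ← R2 − (1/2)·R1: [0, -1/2, 3/2, 1/2, -1/2, -3/2]
R3 ← R3 + (3/2)·R1: [0, -3/2, 9/2, 3/2, -3/2, -9/2]
R3 ← R3 − (3)·R2: [0, 0, 0, 0, 0, 0]
2 nonzero rows, so the 3 vectors span a space of dimension 2.
Since 2 < 3, the vectors are linearly dependent.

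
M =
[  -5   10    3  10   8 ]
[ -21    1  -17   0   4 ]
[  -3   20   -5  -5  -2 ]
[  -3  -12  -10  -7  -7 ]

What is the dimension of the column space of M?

4

Row reduce to echelon form.
R2 ← R2 − (21/5)·R1: [0, -41, -148/5, -42, -148/5]
R3 ← R3 − (3/5)·R1: [0, 14, -34/5, -11, -34/5]
R4 ← R4 − (3/5)·R1: [0, -18, -59/5, -13, -59/5]
R3 ← R3 + (14/41)·R2: [0, 0, -3466/205, -1039/41, -3466/205]
R4 ← R4 − (18/41)·R2: [0, 0, 49/41, 223/41, 49/41]
R4 ← R4 + (245/3466)·R3: [0, 0, 0, 12643/3466, 0]
Echelon form has 4 nonzero rows, so rank(M) = 4.
The column space has dimension equal to the rank: 4.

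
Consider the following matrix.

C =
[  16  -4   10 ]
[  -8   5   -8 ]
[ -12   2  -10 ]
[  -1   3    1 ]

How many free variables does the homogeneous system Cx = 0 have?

Row reduce to echelon form.
R2 ← R2 + (1/2)·R1: [0, 3, -3]
R3 ← R3 + (3/4)·R1: [0, -1, -5/2]
R4 ← R4 + (1/16)·R1: [0, 11/4, 13/8]
R3 ← R3 + (1/3)·R2: [0, 0, -7/2]
R4 ← R4 − (11/12)·R2: [0, 0, 35/8]
R4 ← R4 + (5/4)·R3: [0, 0, 0]
3 nonzero rows, so rank(C) = 3.
C has 3 columns; by rank–nullity, nullity = 3 − 3 = 0.

0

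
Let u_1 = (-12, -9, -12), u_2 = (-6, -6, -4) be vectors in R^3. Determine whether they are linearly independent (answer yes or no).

yes

Form the matrix with these vectors as rows and row reduce.
R2 ← R2 − (1/2)·R1: [0, -3/2, 2]
2 nonzero rows, so the 2 vectors span a space of dimension 2.
Since 2 = 2, the vectors are linearly independent.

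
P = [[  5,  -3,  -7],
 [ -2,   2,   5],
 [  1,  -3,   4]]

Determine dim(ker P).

0

Row reduce to echelon form.
R2 ← R2 + (2/5)·R1: [0, 4/5, 11/5]
R3 ← R3 − (1/5)·R1: [0, -12/5, 27/5]
R3 ← R3 + (3)·R2: [0, 0, 12]
3 nonzero rows, so rank(P) = 3.
P has 3 columns; by rank–nullity, nullity = 3 − 3 = 0.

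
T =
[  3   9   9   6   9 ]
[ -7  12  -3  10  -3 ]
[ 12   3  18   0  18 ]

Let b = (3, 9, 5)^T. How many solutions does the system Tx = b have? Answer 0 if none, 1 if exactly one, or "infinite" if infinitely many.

0

Row reduce the augmented matrix [T | b].
R2 ← R2 + (7/3)·R1: [0, 33, 18, 24, 18, 16]
R3 ← R3 − (4)·R1: [0, -33, -18, -24, -18, -7]
R3 ← R3 + R2: [0, 0, 0, 0, 0, 9]
The echelon form has 3 nonzero rows; the last pivot sits in the augmented column, so rank(T) = 2 but rank([T|b]) = 3.
Since the ranks differ, the system is inconsistent.
It has no solutions.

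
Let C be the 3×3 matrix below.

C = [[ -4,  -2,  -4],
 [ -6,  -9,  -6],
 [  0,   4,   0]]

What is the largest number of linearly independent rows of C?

2

Row reduce to echelon form.
R2 ← R2 − (3/2)·R1: [0, -6, 0]
R3 ← R3 + (2/3)·R2: [0, 0, 0]
Echelon form has 2 nonzero rows, so rank(C) = 2.
The rank gives the maximum number of linearly independent rows: 2.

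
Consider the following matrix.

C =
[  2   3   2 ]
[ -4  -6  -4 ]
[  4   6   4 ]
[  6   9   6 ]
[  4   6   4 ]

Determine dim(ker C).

Row reduce to echelon form.
R2 ← R2 + (2)·R1: [0, 0, 0]
R3 ← R3 − (2)·R1: [0, 0, 0]
R4 ← R4 − (3)·R1: [0, 0, 0]
R5 ← R5 − (2)·R1: [0, 0, 0]
1 nonzero row, so rank(C) = 1.
C has 3 columns; by rank–nullity, nullity = 3 − 1 = 2.

2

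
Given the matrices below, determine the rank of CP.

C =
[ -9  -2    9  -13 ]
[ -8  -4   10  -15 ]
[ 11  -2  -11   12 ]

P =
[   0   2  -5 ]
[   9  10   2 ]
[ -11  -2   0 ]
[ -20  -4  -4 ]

First compute CP:
[[143,  -4,  93],
 [154, -16,  92],
 [-137, -24, -107]]
Now row reduce the product.
R2 ← R2 − (14/13)·R1: [0, -152/13, -106/13]
R3 ← R3 + (137/143)·R1: [0, -3980/143, -2560/143]
R3 ← R3 − (995/418)·R2: [0, 0, 315/209]
3 nonzero rows, so rank(CP) = 3.

3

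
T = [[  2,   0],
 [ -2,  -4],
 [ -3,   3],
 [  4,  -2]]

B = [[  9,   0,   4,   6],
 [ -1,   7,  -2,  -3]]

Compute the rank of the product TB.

2

First compute TB:
[[ 18,   0,   8,  12],
 [-14, -28,   0,   0],
 [-30,  21, -18, -27],
 [ 38, -14,  20,  30]]
Now row reduce the product.
R2 ← R2 + (7/9)·R1: [0, -28, 56/9, 28/3]
R3 ← R3 + (5/3)·R1: [0, 21, -14/3, -7]
R4 ← R4 − (19/9)·R1: [0, -14, 28/9, 14/3]
R3 ← R3 + (3/4)·R2: [0, 0, 0, 0]
R4 ← R4 − (1/2)·R2: [0, 0, 0, 0]
2 nonzero rows, so rank(TB) = 2.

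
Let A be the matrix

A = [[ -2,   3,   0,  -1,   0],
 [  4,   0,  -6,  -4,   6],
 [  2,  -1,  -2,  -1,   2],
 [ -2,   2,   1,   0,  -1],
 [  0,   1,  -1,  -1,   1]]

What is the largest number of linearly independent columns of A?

Row reduce to echelon form.
R2 ← R2 + (2)·R1: [0, 6, -6, -6, 6]
R3 ← R3 + R1: [0, 2, -2, -2, 2]
R4 ← R4 − R1: [0, -1, 1, 1, -1]
R3 ← R3 − (1/3)·R2: [0, 0, 0, 0, 0]
R4 ← R4 + (1/6)·R2: [0, 0, 0, 0, 0]
R5 ← R5 − (1/6)·R2: [0, 0, 0, 0, 0]
Echelon form has 2 nonzero rows, so rank(A) = 2.
The rank gives the maximum number of linearly independent columns: 2.

2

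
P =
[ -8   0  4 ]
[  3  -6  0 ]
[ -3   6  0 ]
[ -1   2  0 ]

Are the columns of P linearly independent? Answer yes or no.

no

Row reduce P to echelon form.
R2 ← R2 + (3/8)·R1: [0, -6, 3/2]
R3 ← R3 − (3/8)·R1: [0, 6, -3/2]
R4 ← R4 − (1/8)·R1: [0, 2, -1/2]
R3 ← R3 + R2: [0, 0, 0]
R4 ← R4 + (1/3)·R2: [0, 0, 0]
2 pivots among 3 columns.
Only 2 < 3 pivot columns, so the columns are linearly dependent.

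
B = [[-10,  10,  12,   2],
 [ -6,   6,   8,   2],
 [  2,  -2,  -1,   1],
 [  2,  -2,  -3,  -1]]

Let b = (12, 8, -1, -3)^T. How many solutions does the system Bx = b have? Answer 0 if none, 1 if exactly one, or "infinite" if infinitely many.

infinite

Row reduce the augmented matrix [B | b].
R2 ← R2 − (3/5)·R1: [0, 0, 4/5, 4/5, 4/5]
R3 ← R3 + (1/5)·R1: [0, 0, 7/5, 7/5, 7/5]
R4 ← R4 + (1/5)·R1: [0, 0, -3/5, -3/5, -3/5]
R3 ← R3 − (7/4)·R2: [0, 0, 0, 0, 0]
R4 ← R4 + (3/4)·R2: [0, 0, 0, 0, 0]
The echelon form has 2 nonzero rows, and every pivot lies in the first 4 columns, so rank(B) = rank([B|b]) = 2.
The system is consistent.
rank = 2 < 4 unknowns, so there are infinitely many solutions.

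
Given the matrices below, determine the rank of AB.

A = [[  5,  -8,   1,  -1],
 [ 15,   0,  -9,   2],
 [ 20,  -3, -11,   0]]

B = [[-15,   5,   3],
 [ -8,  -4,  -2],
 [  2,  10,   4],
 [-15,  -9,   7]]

3

First compute AB:
[[  6,  76,  28],
 [-273, -33,  23],
 [-298,   2,  22]]
Now row reduce the product.
R2 ← R2 + (91/2)·R1: [0, 3425, 1297]
R3 ← R3 + (149/3)·R1: [0, 11330/3, 4238/3]
R3 ← R3 − (2266/2055)·R2: [0, 0, -35972/2055]
3 nonzero rows, so rank(AB) = 3.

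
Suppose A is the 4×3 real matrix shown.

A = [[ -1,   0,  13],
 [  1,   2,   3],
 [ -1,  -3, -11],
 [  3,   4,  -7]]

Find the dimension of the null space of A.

1

Row reduce to echelon form.
R2 ← R2 + R1: [0, 2, 16]
R3 ← R3 − R1: [0, -3, -24]
R4 ← R4 + (3)·R1: [0, 4, 32]
R3 ← R3 + (3/2)·R2: [0, 0, 0]
R4 ← R4 − (2)·R2: [0, 0, 0]
2 nonzero rows, so rank(A) = 2.
A has 3 columns; by rank–nullity, nullity = 3 − 2 = 1.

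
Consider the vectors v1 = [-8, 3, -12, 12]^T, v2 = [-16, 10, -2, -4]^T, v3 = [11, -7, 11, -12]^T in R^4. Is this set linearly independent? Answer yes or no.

yes

Form the matrix with these vectors as rows and row reduce.
R2 ← R2 − (2)·R1: [0, 4, 22, -28]
R3 ← R3 + (11/8)·R1: [0, -23/8, -11/2, 9/2]
R3 ← R3 + (23/32)·R2: [0, 0, 165/16, -125/8]
3 nonzero rows, so the 3 vectors span a space of dimension 3.
Since 3 = 3, the vectors are linearly independent.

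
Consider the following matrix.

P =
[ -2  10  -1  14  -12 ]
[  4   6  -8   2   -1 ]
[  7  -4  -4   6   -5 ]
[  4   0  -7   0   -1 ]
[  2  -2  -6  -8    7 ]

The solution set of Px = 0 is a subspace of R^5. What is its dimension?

0

Row reduce to echelon form.
R2 ← R2 + (2)·R1: [0, 26, -10, 30, -25]
R3 ← R3 + (7/2)·R1: [0, 31, -15/2, 55, -47]
R4 ← R4 + (2)·R1: [0, 20, -9, 28, -25]
R5 ← R5 + R1: [0, 8, -7, 6, -5]
R3 ← R3 − (31/26)·R2: [0, 0, 115/26, 250/13, -447/26]
R4 ← R4 − (10/13)·R2: [0, 0, -17/13, 64/13, -75/13]
R5 ← R5 − (4/13)·R2: [0, 0, -51/13, -42/13, 35/13]
R4 ← R4 + (34/115)·R3: [0, 0, 0, 244/23, -1248/115]
R5 ← R5 + (102/115)·R3: [0, 0, 0, 318/23, -1444/115]
R5 ← R5 − (159/122)·R4: [0, 0, 0, 0, 484/305]
5 nonzero rows, so rank(P) = 5.
P has 5 columns; by rank–nullity, nullity = 5 − 5 = 0.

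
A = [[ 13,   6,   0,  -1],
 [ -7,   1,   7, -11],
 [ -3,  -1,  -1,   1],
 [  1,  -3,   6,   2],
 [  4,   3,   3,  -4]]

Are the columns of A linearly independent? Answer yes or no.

yes

Row reduce A to echelon form.
R2 ← R2 + (7/13)·R1: [0, 55/13, 7, -150/13]
R3 ← R3 + (3/13)·R1: [0, 5/13, -1, 10/13]
R4 ← R4 − (1/13)·R1: [0, -45/13, 6, 27/13]
R5 ← R5 − (4/13)·R1: [0, 15/13, 3, -48/13]
R3 ← R3 − (1/11)·R2: [0, 0, -18/11, 20/11]
R4 ← R4 + (9/11)·R2: [0, 0, 129/11, -81/11]
R5 ← R5 − (3/11)·R2: [0, 0, 12/11, -6/11]
R4 ← R4 + (43/6)·R3: [0, 0, 0, 17/3]
R5 ← R5 + (2/3)·R3: [0, 0, 0, 2/3]
R5 ← R5 − (2/17)·R4: [0, 0, 0, 0]
4 pivots among 4 columns.
Every column is a pivot column, so the columns are linearly independent.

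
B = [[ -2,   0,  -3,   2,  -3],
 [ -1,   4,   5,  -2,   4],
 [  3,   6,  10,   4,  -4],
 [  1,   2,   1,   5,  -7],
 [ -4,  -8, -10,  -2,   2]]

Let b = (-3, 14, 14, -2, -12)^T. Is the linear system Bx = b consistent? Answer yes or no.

yes

Row reduce the augmented matrix [B | b].
R2 ← R2 − (1/2)·R1: [0, 4, 13/2, -3, 11/2, 31/2]
R3 ← R3 + (3/2)·R1: [0, 6, 11/2, 7, -17/2, 19/2]
R4 ← R4 + (1/2)·R1: [0, 2, -1/2, 6, -17/2, -7/2]
R5 ← R5 − (2)·R1: [0, -8, -4, -6, 8, -6]
R3 ← R3 − (3/2)·R2: [0, 0, -17/4, 23/2, -67/4, -55/4]
R4 ← R4 − (1/2)·R2: [0, 0, -15/4, 15/2, -45/4, -45/4]
R5 ← R5 + (2)·R2: [0, 0, 9, -12, 19, 25]
R4 ← R4 − (15/17)·R3: [0, 0, 0, -45/17, 60/17, 15/17]
R5 ← R5 + (36/17)·R3: [0, 0, 0, 210/17, -280/17, -70/17]
R5 ← R5 + (14/3)·R4: [0, 0, 0, 0, 0, 0]
The echelon form has 4 nonzero rows, and every pivot lies in the first 5 columns, so rank(B) = rank([B|b]) = 4.
The system is consistent.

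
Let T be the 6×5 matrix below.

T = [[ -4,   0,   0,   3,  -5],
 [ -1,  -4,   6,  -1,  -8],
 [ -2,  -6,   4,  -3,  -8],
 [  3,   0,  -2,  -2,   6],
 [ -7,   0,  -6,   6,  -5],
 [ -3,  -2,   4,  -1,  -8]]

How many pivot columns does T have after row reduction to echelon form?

5

Row reduce to echelon form.
R2 ← R2 − (1/4)·R1: [0, -4, 6, -7/4, -27/4]
R3 ← R3 − (1/2)·R1: [0, -6, 4, -9/2, -11/2]
R4 ← R4 + (3/4)·R1: [0, 0, -2, 1/4, 9/4]
R5 ← R5 − (7/4)·R1: [0, 0, -6, 3/4, 15/4]
R6 ← R6 − (3/4)·R1: [0, -2, 4, -13/4, -17/4]
R3 ← R3 − (3/2)·R2: [0, 0, -5, -15/8, 37/8]
R6 ← R6 − (1/2)·R2: [0, 0, 1, -19/8, -7/8]
R4 ← R4 − (2/5)·R3: [0, 0, 0, 1, 2/5]
R5 ← R5 − (6/5)·R3: [0, 0, 0, 3, -9/5]
R6 ← R6 + (1/5)·R3: [0, 0, 0, -11/4, 1/20]
R5 ← R5 − (3)·R4: [0, 0, 0, 0, -3]
R6 ← R6 + (11/4)·R4: [0, 0, 0, 0, 23/20]
R6 ← R6 + (23/60)·R5: [0, 0, 0, 0, 0]
Echelon form has 5 nonzero rows, so rank(T) = 5.
Each nonzero row contributes one pivot column: 5 pivot columns.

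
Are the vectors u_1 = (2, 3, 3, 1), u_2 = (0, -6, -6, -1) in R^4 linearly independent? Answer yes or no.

yes

Form the matrix with these vectors as rows and row reduce.
2 nonzero rows, so the 2 vectors span a space of dimension 2.
Since 2 = 2, the vectors are linearly independent.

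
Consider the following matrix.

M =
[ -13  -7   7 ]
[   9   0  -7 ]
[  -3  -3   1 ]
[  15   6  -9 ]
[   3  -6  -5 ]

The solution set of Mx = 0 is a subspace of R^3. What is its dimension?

Row reduce to echelon form.
R2 ← R2 + (9/13)·R1: [0, -63/13, -28/13]
R3 ← R3 − (3/13)·R1: [0, -18/13, -8/13]
R4 ← R4 + (15/13)·R1: [0, -27/13, -12/13]
R5 ← R5 + (3/13)·R1: [0, -99/13, -44/13]
R3 ← R3 − (2/7)·R2: [0, 0, 0]
R4 ← R4 − (3/7)·R2: [0, 0, 0]
R5 ← R5 − (11/7)·R2: [0, 0, 0]
2 nonzero rows, so rank(M) = 2.
M has 3 columns; by rank–nullity, nullity = 3 − 2 = 1.

1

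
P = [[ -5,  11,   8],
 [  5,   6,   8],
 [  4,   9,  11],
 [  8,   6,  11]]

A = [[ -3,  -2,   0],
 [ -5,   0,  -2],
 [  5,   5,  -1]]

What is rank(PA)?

First compute PA:
[[  0,  50, -30],
 [ -5,  30, -20],
 [ -2,  47, -29],
 [  1,  39, -23]]
Now row reduce the product.
Swap R1 ↔ R2
R3 ← R3 − (2/5)·R1: [0, 35, -21]
R4 ← R4 + (1/5)·R1: [0, 45, -27]
R3 ← R3 − (7/10)·R2: [0, 0, 0]
R4 ← R4 − (9/10)·R2: [0, 0, 0]
2 nonzero rows, so rank(PA) = 2.

2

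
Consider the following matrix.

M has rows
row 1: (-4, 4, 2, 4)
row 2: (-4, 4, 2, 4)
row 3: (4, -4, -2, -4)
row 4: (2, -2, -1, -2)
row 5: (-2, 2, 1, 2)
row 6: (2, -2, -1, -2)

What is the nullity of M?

Row reduce to echelon form.
R2 ← R2 − R1: [0, 0, 0, 0]
R3 ← R3 + R1: [0, 0, 0, 0]
R4 ← R4 + (1/2)·R1: [0, 0, 0, 0]
R5 ← R5 − (1/2)·R1: [0, 0, 0, 0]
R6 ← R6 + (1/2)·R1: [0, 0, 0, 0]
1 nonzero row, so rank(M) = 1.
M has 4 columns; by rank–nullity, nullity = 4 − 1 = 3.

3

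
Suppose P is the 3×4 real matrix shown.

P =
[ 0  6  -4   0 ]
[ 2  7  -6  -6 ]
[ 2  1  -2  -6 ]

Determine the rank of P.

Row reduce to echelon form.
Swap R1 ↔ R2
R3 ← R3 − R1: [0, -6, 4, 0]
R3 ← R3 + R2: [0, 0, 0, 0]
Echelon form has 2 nonzero rows, so rank(P) = 2.

2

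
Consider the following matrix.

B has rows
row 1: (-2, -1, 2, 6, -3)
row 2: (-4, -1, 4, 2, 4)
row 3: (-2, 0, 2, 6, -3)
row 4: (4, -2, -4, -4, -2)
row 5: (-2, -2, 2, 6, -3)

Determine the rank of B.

Row reduce to echelon form.
R2 ← R2 − (2)·R1: [0, 1, 0, -10, 10]
R3 ← R3 − R1: [0, 1, 0, 0, 0]
R4 ← R4 + (2)·R1: [0, -4, 0, 8, -8]
R5 ← R5 − R1: [0, -1, 0, 0, 0]
R3 ← R3 − R2: [0, 0, 0, 10, -10]
R4 ← R4 + (4)·R2: [0, 0, 0, -32, 32]
R5 ← R5 + R2: [0, 0, 0, -10, 10]
R4 ← R4 + (16/5)·R3: [0, 0, 0, 0, 0]
R5 ← R5 + R3: [0, 0, 0, 0, 0]
Echelon form has 3 nonzero rows, so rank(B) = 3.

3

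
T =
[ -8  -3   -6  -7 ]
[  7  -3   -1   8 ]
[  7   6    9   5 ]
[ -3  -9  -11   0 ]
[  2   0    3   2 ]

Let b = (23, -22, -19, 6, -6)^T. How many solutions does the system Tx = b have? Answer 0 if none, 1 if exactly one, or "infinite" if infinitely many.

infinite

Row reduce the augmented matrix [T | b].
R2 ← R2 + (7/8)·R1: [0, -45/8, -25/4, 15/8, -15/8]
R3 ← R3 + (7/8)·R1: [0, 27/8, 15/4, -9/8, 9/8]
R4 ← R4 − (3/8)·R1: [0, -63/8, -35/4, 21/8, -21/8]
R5 ← R5 + (1/4)·R1: [0, -3/4, 3/2, 1/4, -1/4]
R3 ← R3 + (3/5)·R2: [0, 0, 0, 0, 0]
R4 ← R4 − (7/5)·R2: [0, 0, 0, 0, 0]
R5 ← R5 − (2/15)·R2: [0, 0, 7/3, 0, 0]
Swap R3 ↔ R5
The echelon form has 3 nonzero rows, and every pivot lies in the first 4 columns, so rank(T) = rank([T|b]) = 3.
The system is consistent.
rank = 3 < 4 unknowns, so there are infinitely many solutions.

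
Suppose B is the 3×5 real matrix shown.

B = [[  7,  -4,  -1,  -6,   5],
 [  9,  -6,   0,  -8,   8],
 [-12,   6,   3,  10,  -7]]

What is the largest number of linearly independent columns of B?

2

Row reduce to echelon form.
R2 ← R2 − (9/7)·R1: [0, -6/7, 9/7, -2/7, 11/7]
R3 ← R3 + (12/7)·R1: [0, -6/7, 9/7, -2/7, 11/7]
R3 ← R3 − R2: [0, 0, 0, 0, 0]
Echelon form has 2 nonzero rows, so rank(B) = 2.
The rank gives the maximum number of linearly independent columns: 2.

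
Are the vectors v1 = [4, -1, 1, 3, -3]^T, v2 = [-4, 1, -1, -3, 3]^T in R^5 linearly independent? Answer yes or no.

no

Form the matrix with these vectors as rows and row reduce.
R2 ← R2 + R1: [0, 0, 0, 0, 0]
1 nonzero row, so the 2 vectors span a space of dimension 1.
Since 1 < 2, the vectors are linearly dependent.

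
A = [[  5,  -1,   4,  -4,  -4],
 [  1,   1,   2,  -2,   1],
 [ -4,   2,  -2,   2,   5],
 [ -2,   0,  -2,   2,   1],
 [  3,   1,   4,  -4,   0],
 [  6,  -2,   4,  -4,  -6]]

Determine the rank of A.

Row reduce to echelon form.
R2 ← R2 − (1/5)·R1: [0, 6/5, 6/5, -6/5, 9/5]
R3 ← R3 + (4/5)·R1: [0, 6/5, 6/5, -6/5, 9/5]
R4 ← R4 + (2/5)·R1: [0, -2/5, -2/5, 2/5, -3/5]
R5 ← R5 − (3/5)·R1: [0, 8/5, 8/5, -8/5, 12/5]
R6 ← R6 − (6/5)·R1: [0, -4/5, -4/5, 4/5, -6/5]
R3 ← R3 − R2: [0, 0, 0, 0, 0]
R4 ← R4 + (1/3)·R2: [0, 0, 0, 0, 0]
R5 ← R5 − (4/3)·R2: [0, 0, 0, 0, 0]
R6 ← R6 + (2/3)·R2: [0, 0, 0, 0, 0]
Echelon form has 2 nonzero rows, so rank(A) = 2.

2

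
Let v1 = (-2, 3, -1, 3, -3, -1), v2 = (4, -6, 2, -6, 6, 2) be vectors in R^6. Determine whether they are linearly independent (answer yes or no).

no

Form the matrix with these vectors as rows and row reduce.
R2 ← R2 + (2)·R1: [0, 0, 0, 0, 0, 0]
1 nonzero row, so the 2 vectors span a space of dimension 1.
Since 1 < 2, the vectors are linearly dependent.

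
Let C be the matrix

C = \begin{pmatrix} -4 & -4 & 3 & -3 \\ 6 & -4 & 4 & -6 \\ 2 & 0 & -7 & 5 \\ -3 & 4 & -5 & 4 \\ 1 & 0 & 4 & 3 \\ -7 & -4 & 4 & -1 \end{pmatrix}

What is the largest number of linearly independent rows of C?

4

Row reduce to echelon form.
R2 ← R2 + (3/2)·R1: [0, -10, 17/2, -21/2]
R3 ← R3 + (1/2)·R1: [0, -2, -11/2, 7/2]
R4 ← R4 − (3/4)·R1: [0, 7, -29/4, 25/4]
R5 ← R5 + (1/4)·R1: [0, -1, 19/4, 9/4]
R6 ← R6 − (7/4)·R1: [0, 3, -5/4, 17/4]
R3 ← R3 − (1/5)·R2: [0, 0, -36/5, 28/5]
R4 ← R4 + (7/10)·R2: [0, 0, -13/10, -11/10]
R5 ← R5 − (1/10)·R2: [0, 0, 39/10, 33/10]
R6 ← R6 + (3/10)·R2: [0, 0, 13/10, 11/10]
R4 ← R4 − (13/72)·R3: [0, 0, 0, -19/9]
R5 ← R5 + (13/24)·R3: [0, 0, 0, 19/3]
R6 ← R6 + (13/72)·R3: [0, 0, 0, 19/9]
R5 ← R5 + (3)·R4: [0, 0, 0, 0]
R6 ← R6 + R4: [0, 0, 0, 0]
Echelon form has 4 nonzero rows, so rank(C) = 4.
The rank gives the maximum number of linearly independent rows: 4.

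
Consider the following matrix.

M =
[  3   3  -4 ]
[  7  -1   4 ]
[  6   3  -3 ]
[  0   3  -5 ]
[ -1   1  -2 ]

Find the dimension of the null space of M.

Row reduce to echelon form.
R2 ← R2 − (7/3)·R1: [0, -8, 40/3]
R3 ← R3 − (2)·R1: [0, -3, 5]
R5 ← R5 + (1/3)·R1: [0, 2, -10/3]
R3 ← R3 − (3/8)·R2: [0, 0, 0]
R4 ← R4 + (3/8)·R2: [0, 0, 0]
R5 ← R5 + (1/4)·R2: [0, 0, 0]
2 nonzero rows, so rank(M) = 2.
M has 3 columns; by rank–nullity, nullity = 3 − 2 = 1.

1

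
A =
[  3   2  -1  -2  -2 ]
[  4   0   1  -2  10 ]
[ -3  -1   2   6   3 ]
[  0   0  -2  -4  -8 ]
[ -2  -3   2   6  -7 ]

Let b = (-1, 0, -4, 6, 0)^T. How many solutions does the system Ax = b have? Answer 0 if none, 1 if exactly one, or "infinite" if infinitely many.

0

Row reduce the augmented matrix [A | b].
R2 ← R2 − (4/3)·R1: [0, -8/3, 7/3, 2/3, 38/3, 4/3]
R3 ← R3 + R1: [0, 1, 1, 4, 1, -5]
R5 ← R5 + (2/3)·R1: [0, -5/3, 4/3, 14/3, -25/3, -2/3]
R3 ← R3 + (3/8)·R2: [0, 0, 15/8, 17/4, 23/4, -9/2]
R5 ← R5 − (5/8)·R2: [0, 0, -1/8, 17/4, -65/4, -3/2]
R4 ← R4 + (16/15)·R3: [0, 0, 0, 8/15, -28/15, 6/5]
R5 ← R5 + (1/15)·R3: [0, 0, 0, 68/15, -238/15, -9/5]
R5 ← R5 − (17/2)·R4: [0, 0, 0, 0, 0, -12]
The echelon form has 5 nonzero rows; the last pivot sits in the augmented column, so rank(A) = 4 but rank([A|b]) = 5.
Since the ranks differ, the system is inconsistent.
It has no solutions.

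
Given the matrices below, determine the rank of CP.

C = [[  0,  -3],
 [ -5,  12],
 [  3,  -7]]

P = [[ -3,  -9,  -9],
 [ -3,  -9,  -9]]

1

First compute CP:
[[  9,  27,  27],
 [-21, -63, -63],
 [ 12,  36,  36]]
Now row reduce the product.
R2 ← R2 + (7/3)·R1: [0, 0, 0]
R3 ← R3 − (4/3)·R1: [0, 0, 0]
1 nonzero row, so rank(CP) = 1.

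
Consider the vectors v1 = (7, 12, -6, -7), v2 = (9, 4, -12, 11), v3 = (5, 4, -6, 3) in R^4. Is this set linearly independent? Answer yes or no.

no

Form the matrix with these vectors as rows and row reduce.
R2 ← R2 − (9/7)·R1: [0, -80/7, -30/7, 20]
R3 ← R3 − (5/7)·R1: [0, -32/7, -12/7, 8]
R3 ← R3 − (2/5)·R2: [0, 0, 0, 0]
2 nonzero rows, so the 3 vectors span a space of dimension 2.
Since 2 < 3, the vectors are linearly dependent.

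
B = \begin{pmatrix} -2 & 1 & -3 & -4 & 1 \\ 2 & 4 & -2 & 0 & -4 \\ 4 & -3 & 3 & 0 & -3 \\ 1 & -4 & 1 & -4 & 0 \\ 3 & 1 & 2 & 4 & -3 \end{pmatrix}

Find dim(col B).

3

Row reduce to echelon form.
R2 ← R2 + R1: [0, 5, -5, -4, -3]
R3 ← R3 + (2)·R1: [0, -1, -3, -8, -1]
R4 ← R4 + (1/2)·R1: [0, -7/2, -1/2, -6, 1/2]
R5 ← R5 + (3/2)·R1: [0, 5/2, -5/2, -2, -3/2]
R3 ← R3 + (1/5)·R2: [0, 0, -4, -44/5, -8/5]
R4 ← R4 + (7/10)·R2: [0, 0, -4, -44/5, -8/5]
R5 ← R5 − (1/2)·R2: [0, 0, 0, 0, 0]
R4 ← R4 − R3: [0, 0, 0, 0, 0]
Echelon form has 3 nonzero rows, so rank(B) = 3.
The column space has dimension equal to the rank: 3.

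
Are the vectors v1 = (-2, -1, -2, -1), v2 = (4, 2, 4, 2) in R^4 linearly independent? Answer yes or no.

Form the matrix with these vectors as rows and row reduce.
R2 ← R2 + (2)·R1: [0, 0, 0, 0]
1 nonzero row, so the 2 vectors span a space of dimension 1.
Since 1 < 2, the vectors are linearly dependent.

no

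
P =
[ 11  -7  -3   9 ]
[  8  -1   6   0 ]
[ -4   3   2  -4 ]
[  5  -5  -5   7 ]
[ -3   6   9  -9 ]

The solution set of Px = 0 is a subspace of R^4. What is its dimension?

2

Row reduce to echelon form.
R2 ← R2 − (8/11)·R1: [0, 45/11, 90/11, -72/11]
R3 ← R3 + (4/11)·R1: [0, 5/11, 10/11, -8/11]
R4 ← R4 − (5/11)·R1: [0, -20/11, -40/11, 32/11]
R5 ← R5 + (3/11)·R1: [0, 45/11, 90/11, -72/11]
R3 ← R3 − (1/9)·R2: [0, 0, 0, 0]
R4 ← R4 + (4/9)·R2: [0, 0, 0, 0]
R5 ← R5 − R2: [0, 0, 0, 0]
2 nonzero rows, so rank(P) = 2.
P has 4 columns; by rank–nullity, nullity = 4 − 2 = 2.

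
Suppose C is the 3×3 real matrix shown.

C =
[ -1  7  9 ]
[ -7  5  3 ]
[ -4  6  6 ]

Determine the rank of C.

2

Row reduce to echelon form.
R2 ← R2 − (7)·R1: [0, -44, -60]
R3 ← R3 − (4)·R1: [0, -22, -30]
R3 ← R3 − (1/2)·R2: [0, 0, 0]
Echelon form has 2 nonzero rows, so rank(C) = 2.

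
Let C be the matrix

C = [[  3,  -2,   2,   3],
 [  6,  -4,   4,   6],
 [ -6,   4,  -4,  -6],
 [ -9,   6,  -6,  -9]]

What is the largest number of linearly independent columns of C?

Row reduce to echelon form.
R2 ← R2 − (2)·R1: [0, 0, 0, 0]
R3 ← R3 + (2)·R1: [0, 0, 0, 0]
R4 ← R4 + (3)·R1: [0, 0, 0, 0]
Echelon form has 1 nonzero row, so rank(C) = 1.
The rank gives the maximum number of linearly independent columns: 1.

1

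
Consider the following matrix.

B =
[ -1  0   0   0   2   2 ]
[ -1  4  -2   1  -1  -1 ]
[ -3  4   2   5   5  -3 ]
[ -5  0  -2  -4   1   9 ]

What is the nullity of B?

Row reduce to echelon form.
R2 ← R2 − R1: [0, 4, -2, 1, -3, -3]
R3 ← R3 − (3)·R1: [0, 4, 2, 5, -1, -9]
R4 ← R4 − (5)·R1: [0, 0, -2, -4, -9, -1]
R3 ← R3 − R2: [0, 0, 4, 4, 2, -6]
R4 ← R4 + (1/2)·R3: [0, 0, 0, -2, -8, -4]
4 nonzero rows, so rank(B) = 4.
B has 6 columns; by rank–nullity, nullity = 6 − 4 = 2.

2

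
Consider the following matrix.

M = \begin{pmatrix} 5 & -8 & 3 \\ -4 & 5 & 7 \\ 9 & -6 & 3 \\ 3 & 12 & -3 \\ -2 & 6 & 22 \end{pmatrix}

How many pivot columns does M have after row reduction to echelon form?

3

Row reduce to echelon form.
R2 ← R2 + (4/5)·R1: [0, -7/5, 47/5]
R3 ← R3 − (9/5)·R1: [0, 42/5, -12/5]
R4 ← R4 − (3/5)·R1: [0, 84/5, -24/5]
R5 ← R5 + (2/5)·R1: [0, 14/5, 116/5]
R3 ← R3 + (6)·R2: [0, 0, 54]
R4 ← R4 + (12)·R2: [0, 0, 108]
R5 ← R5 + (2)·R2: [0, 0, 42]
R4 ← R4 − (2)·R3: [0, 0, 0]
R5 ← R5 − (7/9)·R3: [0, 0, 0]
Echelon form has 3 nonzero rows, so rank(M) = 3.
Each nonzero row contributes one pivot column: 3 pivot columns.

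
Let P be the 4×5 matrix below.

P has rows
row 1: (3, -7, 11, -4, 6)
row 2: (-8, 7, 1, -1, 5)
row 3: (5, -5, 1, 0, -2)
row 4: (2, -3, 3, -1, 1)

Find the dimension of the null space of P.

Row reduce to echelon form.
R2 ← R2 + (8/3)·R1: [0, -35/3, 91/3, -35/3, 21]
R3 ← R3 − (5/3)·R1: [0, 20/3, -52/3, 20/3, -12]
R4 ← R4 − (2/3)·R1: [0, 5/3, -13/3, 5/3, -3]
R3 ← R3 + (4/7)·R2: [0, 0, 0, 0, 0]
R4 ← R4 + (1/7)·R2: [0, 0, 0, 0, 0]
2 nonzero rows, so rank(P) = 2.
P has 5 columns; by rank–nullity, nullity = 5 − 2 = 3.

3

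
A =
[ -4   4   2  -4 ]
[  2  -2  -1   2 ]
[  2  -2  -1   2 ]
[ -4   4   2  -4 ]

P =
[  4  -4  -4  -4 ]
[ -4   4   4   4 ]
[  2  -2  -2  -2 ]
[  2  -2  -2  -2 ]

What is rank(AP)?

1

First compute AP:
[[-36,  36,  36,  36],
 [ 18, -18, -18, -18],
 [ 18, -18, -18, -18],
 [-36,  36,  36,  36]]
Now row reduce the product.
R2 ← R2 + (1/2)·R1: [0, 0, 0, 0]
R3 ← R3 + (1/2)·R1: [0, 0, 0, 0]
R4 ← R4 − R1: [0, 0, 0, 0]
1 nonzero row, so rank(AP) = 1.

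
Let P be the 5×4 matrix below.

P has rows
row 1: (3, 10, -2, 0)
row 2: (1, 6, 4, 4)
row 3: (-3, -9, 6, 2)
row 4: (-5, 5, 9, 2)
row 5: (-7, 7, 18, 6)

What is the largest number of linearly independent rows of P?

4

Row reduce to echelon form.
R2 ← R2 − (1/3)·R1: [0, 8/3, 14/3, 4]
R3 ← R3 + R1: [0, 1, 4, 2]
R4 ← R4 + (5/3)·R1: [0, 65/3, 17/3, 2]
R5 ← R5 + (7/3)·R1: [0, 91/3, 40/3, 6]
R3 ← R3 − (3/8)·R2: [0, 0, 9/4, 1/2]
R4 ← R4 − (65/8)·R2: [0, 0, -129/4, -61/2]
R5 ← R5 − (91/8)·R2: [0, 0, -159/4, -79/2]
R4 ← R4 + (43/3)·R3: [0, 0, 0, -70/3]
R5 ← R5 + (53/3)·R3: [0, 0, 0, -92/3]
R5 ← R5 − (46/35)·R4: [0, 0, 0, 0]
Echelon form has 4 nonzero rows, so rank(P) = 4.
The rank gives the maximum number of linearly independent rows: 4.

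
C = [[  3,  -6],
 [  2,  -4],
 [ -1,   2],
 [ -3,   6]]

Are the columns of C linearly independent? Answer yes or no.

Row reduce C to echelon form.
R2 ← R2 − (2/3)·R1: [0, 0]
R3 ← R3 + (1/3)·R1: [0, 0]
R4 ← R4 + R1: [0, 0]
1 pivot among 2 columns.
Only 1 < 2 pivot columns, so the columns are linearly dependent.

no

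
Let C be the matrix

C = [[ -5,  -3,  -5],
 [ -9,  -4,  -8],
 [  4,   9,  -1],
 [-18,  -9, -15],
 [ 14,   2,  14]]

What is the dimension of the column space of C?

Row reduce to echelon form.
R2 ← R2 − (9/5)·R1: [0, 7/5, 1]
R3 ← R3 + (4/5)·R1: [0, 33/5, -5]
R4 ← R4 − (18/5)·R1: [0, 9/5, 3]
R5 ← R5 + (14/5)·R1: [0, -32/5, 0]
R3 ← R3 − (33/7)·R2: [0, 0, -68/7]
R4 ← R4 − (9/7)·R2: [0, 0, 12/7]
R5 ← R5 + (32/7)·R2: [0, 0, 32/7]
R4 ← R4 + (3/17)·R3: [0, 0, 0]
R5 ← R5 + (8/17)·R3: [0, 0, 0]
Echelon form has 3 nonzero rows, so rank(C) = 3.
The column space has dimension equal to the rank: 3.

3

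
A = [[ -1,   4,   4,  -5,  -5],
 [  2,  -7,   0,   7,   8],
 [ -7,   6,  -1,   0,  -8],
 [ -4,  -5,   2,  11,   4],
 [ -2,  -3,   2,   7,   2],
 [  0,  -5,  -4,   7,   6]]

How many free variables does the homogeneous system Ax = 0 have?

Row reduce to echelon form.
R2 ← R2 + (2)·R1: [0, 1, 8, -3, -2]
R3 ← R3 − (7)·R1: [0, -22, -29, 35, 27]
R4 ← R4 − (4)·R1: [0, -21, -14, 31, 24]
R5 ← R5 − (2)·R1: [0, -11, -6, 17, 12]
R3 ← R3 + (22)·R2: [0, 0, 147, -31, -17]
R4 ← R4 + (21)·R2: [0, 0, 154, -32, -18]
R5 ← R5 + (11)·R2: [0, 0, 82, -16, -10]
R6 ← R6 + (5)·R2: [0, 0, 36, -8, -4]
R4 ← R4 − (22/21)·R3: [0, 0, 0, 10/21, -4/21]
R5 ← R5 − (82/147)·R3: [0, 0, 0, 190/147, -76/147]
R6 ← R6 − (12/49)·R3: [0, 0, 0, -20/49, 8/49]
R5 ← R5 − (19/7)·R4: [0, 0, 0, 0, 0]
R6 ← R6 + (6/7)·R4: [0, 0, 0, 0, 0]
4 nonzero rows, so rank(A) = 4.
A has 5 columns; by rank–nullity, nullity = 5 − 4 = 1.

1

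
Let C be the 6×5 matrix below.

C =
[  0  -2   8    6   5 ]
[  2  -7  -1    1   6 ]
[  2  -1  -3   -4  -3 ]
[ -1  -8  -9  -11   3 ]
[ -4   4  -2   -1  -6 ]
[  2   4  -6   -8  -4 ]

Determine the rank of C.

5

Row reduce to echelon form.
Swap R1 ↔ R2
R3 ← R3 − R1: [0, 6, -2, -5, -9]
R4 ← R4 + (1/2)·R1: [0, -23/2, -19/2, -21/2, 6]
R5 ← R5 + (2)·R1: [0, -10, -4, 1, 6]
R6 ← R6 − R1: [0, 11, -5, -9, -10]
R3 ← R3 + (3)·R2: [0, 0, 22, 13, 6]
R4 ← R4 − (23/4)·R2: [0, 0, -111/2, -45, -91/4]
R5 ← R5 − (5)·R2: [0, 0, -44, -29, -19]
R6 ← R6 + (11/2)·R2: [0, 0, 39, 24, 35/2]
R4 ← R4 + (111/44)·R3: [0, 0, 0, -537/44, -335/44]
R5 ← R5 + (2)·R3: [0, 0, 0, -3, -7]
R6 ← R6 − (39/22)·R3: [0, 0, 0, 21/22, 151/22]
R5 ← R5 − (44/179)·R4: [0, 0, 0, 0, -918/179]
R6 ← R6 + (14/179)·R4: [0, 0, 0, 0, 1122/179]
R6 ← R6 + (11/9)·R5: [0, 0, 0, 0, 0]
Echelon form has 5 nonzero rows, so rank(C) = 5.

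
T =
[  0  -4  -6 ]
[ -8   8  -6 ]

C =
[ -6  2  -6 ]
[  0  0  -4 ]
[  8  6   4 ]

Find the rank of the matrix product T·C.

2

First compute TC:
[[-48, -36,  -8],
 [  0, -52,  -8]]
Now row reduce the product.
2 nonzero rows, so rank(TC) = 2.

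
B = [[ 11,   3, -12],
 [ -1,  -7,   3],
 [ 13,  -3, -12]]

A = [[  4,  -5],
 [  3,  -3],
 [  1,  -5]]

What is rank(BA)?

2

First compute BA:
[[ 41,  -4],
 [-22,  11],
 [ 31,   4]]
Now row reduce the product.
R2 ← R2 + (22/41)·R1: [0, 363/41]
R3 ← R3 − (31/41)·R1: [0, 288/41]
R3 ← R3 − (96/121)·R2: [0, 0]
2 nonzero rows, so rank(BA) = 2.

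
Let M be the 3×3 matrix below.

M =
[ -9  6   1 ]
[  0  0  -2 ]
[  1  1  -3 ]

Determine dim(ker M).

Row reduce to echelon form.
R3 ← R3 + (1/9)·R1: [0, 5/3, -26/9]
Swap R2 ↔ R3
3 nonzero rows, so rank(M) = 3.
M has 3 columns; by rank–nullity, nullity = 3 − 3 = 0.

0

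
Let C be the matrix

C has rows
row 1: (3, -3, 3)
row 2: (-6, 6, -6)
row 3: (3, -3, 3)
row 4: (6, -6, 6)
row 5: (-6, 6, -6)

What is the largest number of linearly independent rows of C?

1

Row reduce to echelon form.
R2 ← R2 + (2)·R1: [0, 0, 0]
R3 ← R3 − R1: [0, 0, 0]
R4 ← R4 − (2)·R1: [0, 0, 0]
R5 ← R5 + (2)·R1: [0, 0, 0]
Echelon form has 1 nonzero row, so rank(C) = 1.
The rank gives the maximum number of linearly independent rows: 1.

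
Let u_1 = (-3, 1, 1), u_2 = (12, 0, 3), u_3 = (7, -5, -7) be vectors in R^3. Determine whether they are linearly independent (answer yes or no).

Form the matrix with these vectors as rows and row reduce.
R2 ← R2 + (4)·R1: [0, 4, 7]
R3 ← R3 + (7/3)·R1: [0, -8/3, -14/3]
R3 ← R3 + (2/3)·R2: [0, 0, 0]
2 nonzero rows, so the 3 vectors span a space of dimension 2.
Since 2 < 3, the vectors are linearly dependent.

no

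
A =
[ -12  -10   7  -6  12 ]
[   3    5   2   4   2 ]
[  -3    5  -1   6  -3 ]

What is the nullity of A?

Row reduce to echelon form.
R2 ← R2 + (1/4)·R1: [0, 5/2, 15/4, 5/2, 5]
R3 ← R3 − (1/4)·R1: [0, 15/2, -11/4, 15/2, -6]
R3 ← R3 − (3)·R2: [0, 0, -14, 0, -21]
3 nonzero rows, so rank(A) = 3.
A has 5 columns; by rank–nullity, nullity = 5 − 3 = 2.

2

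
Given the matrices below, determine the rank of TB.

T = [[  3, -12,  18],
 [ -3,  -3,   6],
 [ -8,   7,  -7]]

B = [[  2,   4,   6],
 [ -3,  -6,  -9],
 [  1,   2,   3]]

1

First compute TB:
[[ 60, 120, 180],
 [  9,  18,  27],
 [-44, -88, -132]]
Now row reduce the product.
R2 ← R2 − (3/20)·R1: [0, 0, 0]
R3 ← R3 + (11/15)·R1: [0, 0, 0]
1 nonzero row, so rank(TB) = 1.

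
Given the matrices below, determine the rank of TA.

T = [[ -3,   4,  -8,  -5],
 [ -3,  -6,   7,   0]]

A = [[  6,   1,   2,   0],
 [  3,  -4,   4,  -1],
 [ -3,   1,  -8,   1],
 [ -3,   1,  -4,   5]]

2

First compute TA:
[[ 33, -32,  94, -37],
 [-57,  28, -86,  13]]
Now row reduce the product.
R2 ← R2 + (19/11)·R1: [0, -300/11, 840/11, -560/11]
2 nonzero rows, so rank(TA) = 2.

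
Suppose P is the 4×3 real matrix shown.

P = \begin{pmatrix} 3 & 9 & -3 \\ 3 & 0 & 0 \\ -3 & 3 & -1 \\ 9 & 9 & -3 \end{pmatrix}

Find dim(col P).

2

Row reduce to echelon form.
R2 ← R2 − R1: [0, -9, 3]
R3 ← R3 + R1: [0, 12, -4]
R4 ← R4 − (3)·R1: [0, -18, 6]
R3 ← R3 + (4/3)·R2: [0, 0, 0]
R4 ← R4 − (2)·R2: [0, 0, 0]
Echelon form has 2 nonzero rows, so rank(P) = 2.
The column space has dimension equal to the rank: 2.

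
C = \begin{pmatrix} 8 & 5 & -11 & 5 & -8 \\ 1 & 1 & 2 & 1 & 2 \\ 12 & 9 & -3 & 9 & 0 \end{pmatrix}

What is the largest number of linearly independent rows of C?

Row reduce to echelon form.
R2 ← R2 − (1/8)·R1: [0, 3/8, 27/8, 3/8, 3]
R3 ← R3 − (3/2)·R1: [0, 3/2, 27/2, 3/2, 12]
R3 ← R3 − (4)·R2: [0, 0, 0, 0, 0]
Echelon form has 2 nonzero rows, so rank(C) = 2.
The rank gives the maximum number of linearly independent rows: 2.

2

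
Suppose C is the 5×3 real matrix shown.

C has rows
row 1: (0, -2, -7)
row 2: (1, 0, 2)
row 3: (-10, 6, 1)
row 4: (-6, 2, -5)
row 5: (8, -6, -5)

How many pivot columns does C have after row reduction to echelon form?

2

Row reduce to echelon form.
Swap R1 ↔ R2
R3 ← R3 + (10)·R1: [0, 6, 21]
R4 ← R4 + (6)·R1: [0, 2, 7]
R5 ← R5 − (8)·R1: [0, -6, -21]
R3 ← R3 + (3)·R2: [0, 0, 0]
R4 ← R4 + R2: [0, 0, 0]
R5 ← R5 − (3)·R2: [0, 0, 0]
Echelon form has 2 nonzero rows, so rank(C) = 2.
Each nonzero row contributes one pivot column: 2 pivot columns.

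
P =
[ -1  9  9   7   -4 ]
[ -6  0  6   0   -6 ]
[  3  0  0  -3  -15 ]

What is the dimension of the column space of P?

3

Row reduce to echelon form.
R2 ← R2 − (6)·R1: [0, -54, -48, -42, 18]
R3 ← R3 + (3)·R1: [0, 27, 27, 18, -27]
R3 ← R3 + (1/2)·R2: [0, 0, 3, -3, -18]
Echelon form has 3 nonzero rows, so rank(P) = 3.
The column space has dimension equal to the rank: 3.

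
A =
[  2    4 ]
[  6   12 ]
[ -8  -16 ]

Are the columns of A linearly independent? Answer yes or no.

no

Row reduce A to echelon form.
R2 ← R2 − (3)·R1: [0, 0]
R3 ← R3 + (4)·R1: [0, 0]
1 pivot among 2 columns.
Only 1 < 2 pivot columns, so the columns are linearly dependent.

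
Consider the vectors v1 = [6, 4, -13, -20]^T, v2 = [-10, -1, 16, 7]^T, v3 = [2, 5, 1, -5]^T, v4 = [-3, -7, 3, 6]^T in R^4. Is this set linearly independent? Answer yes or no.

yes

Form the matrix with these vectors as rows and row reduce.
R2 ← R2 + (5/3)·R1: [0, 17/3, -17/3, -79/3]
R3 ← R3 − (1/3)·R1: [0, 11/3, 16/3, 5/3]
R4 ← R4 + (1/2)·R1: [0, -5, -7/2, -4]
R3 ← R3 − (11/17)·R2: [0, 0, 9, 318/17]
R4 ← R4 + (15/17)·R2: [0, 0, -17/2, -463/17]
R4 ← R4 + (17/18)·R3: [0, 0, 0, -488/51]
4 nonzero rows, so the 4 vectors span a space of dimension 4.
Since 4 = 4, the vectors are linearly independent.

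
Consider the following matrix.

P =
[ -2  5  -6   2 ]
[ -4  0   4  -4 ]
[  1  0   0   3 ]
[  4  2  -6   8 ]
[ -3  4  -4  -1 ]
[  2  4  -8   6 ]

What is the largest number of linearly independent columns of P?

Row reduce to echelon form.
R2 ← R2 − (2)·R1: [0, -10, 16, -8]
R3 ← R3 + (1/2)·R1: [0, 5/2, -3, 4]
R4 ← R4 + (2)·R1: [0, 12, -18, 12]
R5 ← R5 − (3/2)·R1: [0, -7/2, 5, -4]
R6 ← R6 + R1: [0, 9, -14, 8]
R3 ← R3 + (1/4)·R2: [0, 0, 1, 2]
R4 ← R4 + (6/5)·R2: [0, 0, 6/5, 12/5]
R5 ← R5 − (7/20)·R2: [0, 0, -3/5, -6/5]
R6 ← R6 + (9/10)·R2: [0, 0, 2/5, 4/5]
R4 ← R4 − (6/5)·R3: [0, 0, 0, 0]
R5 ← R5 + (3/5)·R3: [0, 0, 0, 0]
R6 ← R6 − (2/5)·R3: [0, 0, 0, 0]
Echelon form has 3 nonzero rows, so rank(P) = 3.
The rank gives the maximum number of linearly independent columns: 3.

3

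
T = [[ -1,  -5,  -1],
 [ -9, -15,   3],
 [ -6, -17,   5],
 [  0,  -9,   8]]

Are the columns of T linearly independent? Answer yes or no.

yes

Row reduce T to echelon form.
R2 ← R2 − (9)·R1: [0, 30, 12]
R3 ← R3 − (6)·R1: [0, 13, 11]
R3 ← R3 − (13/30)·R2: [0, 0, 29/5]
R4 ← R4 + (3/10)·R2: [0, 0, 58/5]
R4 ← R4 − (2)·R3: [0, 0, 0]
3 pivots among 3 columns.
Every column is a pivot column, so the columns are linearly independent.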